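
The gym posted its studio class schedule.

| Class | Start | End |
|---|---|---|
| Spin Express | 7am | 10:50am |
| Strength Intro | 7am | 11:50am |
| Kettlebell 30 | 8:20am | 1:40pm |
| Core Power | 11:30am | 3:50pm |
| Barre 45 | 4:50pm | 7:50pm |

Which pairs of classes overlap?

Two intervals overlap when each starts before the other ends.
Sorted by start: Spin Express, Strength Intro, Kettlebell 30, Core Power, Barre 45.
Strength Intro starts before Spin Express ends → Spin Express and Strength Intro overlap.
Kettlebell 30 starts before Spin Express ends → Spin Express and Kettlebell 30 overlap.
Core Power starts after Spin Express ends; Spin Express is clear from here.
Kettlebell 30 starts before Strength Intro ends → Strength Intro and Kettlebell 30 overlap.
Core Power starts before Strength Intro ends → Strength Intro and Core Power overlap.
Barre 45 starts after Strength Intro ends.
Core Power starts before Kettlebell 30 ends → Kettlebell 30 and Core Power overlap.
Barre 45 starts after Kettlebell 30 ends.
Barre 45 starts after Core Power ends.

Core Power & Kettlebell 30, Core Power & Strength Intro, Kettlebell 30 & Spin Express, Kettlebell 30 & Strength Intro, Spin Express & Strength Intro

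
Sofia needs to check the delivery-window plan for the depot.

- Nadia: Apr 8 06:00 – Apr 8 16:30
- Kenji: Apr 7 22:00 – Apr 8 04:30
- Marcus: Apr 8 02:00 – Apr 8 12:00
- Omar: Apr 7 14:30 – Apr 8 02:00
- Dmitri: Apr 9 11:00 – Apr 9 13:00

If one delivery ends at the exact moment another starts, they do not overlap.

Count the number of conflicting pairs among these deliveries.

3

Sorted by start: Omar, Kenji, Marcus, Nadia, Dmitri.
Kenji starts before Omar ends → Omar and Kenji overlap.
Marcus starts exactly when Omar ends (back-to-back, no overlap) — done with Omar.
Marcus starts before Kenji ends → Kenji and Marcus overlap.
Nadia starts after Kenji ends — done with Kenji.
Nadia starts before Marcus ends → Marcus and Nadia overlap.
Dmitri starts after Marcus ends.
Dmitri starts after Nadia ends.
Overlapping pairs: Kenji & Marcus, Kenji & Omar, Marcus & Nadia — 3 in total.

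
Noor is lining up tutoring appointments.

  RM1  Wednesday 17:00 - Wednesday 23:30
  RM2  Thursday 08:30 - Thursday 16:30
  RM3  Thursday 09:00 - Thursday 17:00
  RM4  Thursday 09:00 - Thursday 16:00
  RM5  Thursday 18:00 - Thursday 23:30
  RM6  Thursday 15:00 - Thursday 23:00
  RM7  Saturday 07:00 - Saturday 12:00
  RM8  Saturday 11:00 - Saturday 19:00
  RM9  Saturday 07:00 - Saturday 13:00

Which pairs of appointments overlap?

Sorted by start: RM1, RM2, RM3, RM4, RM6, RM5, RM7, RM9, RM8.
RM2 starts after RM1 ends, so nothing later overlaps RM1 either.
RM3 starts before RM2 ends → RM2 and RM3 overlap.
RM4 starts before RM2 ends → RM2 and RM4 overlap.
RM6 starts before RM2 ends → RM2 and RM6 overlap.
RM5 starts after RM2 ends, so nothing later overlaps RM2 either.
RM4 starts before RM3 ends → RM3 and RM4 overlap.
RM6 starts before RM3 ends → RM3 and RM6 overlap.
RM5 starts after RM3 ends, so nothing later overlaps RM3 either.
RM6 starts before RM4 ends → RM4 and RM6 overlap.
RM5 starts after RM4 ends, so nothing later overlaps RM4 either.
RM5 starts before RM6 ends → RM6 and RM5 overlap.
RM7 starts after RM6 ends, so nothing later overlaps RM6 either.
RM7 starts after RM5 ends, so nothing later overlaps RM5 either.
RM9 starts before RM7 ends → RM7 and RM9 overlap.
RM8 starts before RM7 ends → RM7 and RM8 overlap.
RM8 starts before RM9 ends → RM9 and RM8 overlap.

RM2 & RM3, RM2 & RM4, RM2 & RM6, RM3 & RM4, RM3 & RM6, RM4 & RM6, RM5 & RM6, RM7 & RM8, RM7 & RM9, RM8 & RM9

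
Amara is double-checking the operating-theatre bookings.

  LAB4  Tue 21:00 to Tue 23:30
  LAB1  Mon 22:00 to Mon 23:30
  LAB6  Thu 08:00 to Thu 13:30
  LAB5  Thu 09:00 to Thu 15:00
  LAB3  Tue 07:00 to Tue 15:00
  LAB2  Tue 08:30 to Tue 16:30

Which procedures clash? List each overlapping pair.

Check each pair: they overlap iff neither finishes before the other starts.
Sorted by start: LAB1, LAB3, LAB2, LAB4, LAB6, LAB5.
LAB3 starts after LAB1 ends — done with LAB1.
LAB2 starts before LAB3 ends → LAB3 and LAB2 overlap.
LAB4 starts after LAB3 ends — done with LAB3.
LAB4 starts after LAB2 ends — done with LAB2.
LAB6 starts after LAB4 ends — done with LAB4.
LAB5 starts before LAB6 ends → LAB6 and LAB5 overlap.

LAB2 & LAB3, LAB5 & LAB6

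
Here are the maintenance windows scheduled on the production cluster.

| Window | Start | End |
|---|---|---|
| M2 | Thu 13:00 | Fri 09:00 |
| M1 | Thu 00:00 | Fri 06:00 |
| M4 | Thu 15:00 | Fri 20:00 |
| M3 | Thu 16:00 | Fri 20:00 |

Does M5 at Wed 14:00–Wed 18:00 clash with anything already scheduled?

No — it doesn't clash with anything

M1: starts Thu 00:00 at or after M5 ends Wed 18:00 → clear.
M2: starts Thu 13:00 at or after M5 ends Wed 18:00 → clear.
M4: starts Thu 15:00 at or after M5 ends Wed 18:00 → clear.
M3: starts Thu 16:00 at or after M5 ends Wed 18:00 → clear.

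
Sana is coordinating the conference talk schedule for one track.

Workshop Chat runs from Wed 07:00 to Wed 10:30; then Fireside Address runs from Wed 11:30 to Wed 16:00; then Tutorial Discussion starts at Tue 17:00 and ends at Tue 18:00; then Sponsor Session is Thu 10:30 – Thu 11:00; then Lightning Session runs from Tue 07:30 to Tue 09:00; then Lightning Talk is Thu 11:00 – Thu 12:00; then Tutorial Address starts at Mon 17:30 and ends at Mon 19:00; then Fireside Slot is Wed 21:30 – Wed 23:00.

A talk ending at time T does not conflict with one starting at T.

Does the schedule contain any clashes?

Check each pair: they overlap iff neither finishes before the other starts.
Sorted by start: Tutorial Address, Lightning Session, Tutorial Discussion, Workshop Chat, Fireside Address, Fireside Slot, Sponsor Session, Lightning Talk.
Lightning Session starts after Tutorial Address ends, so nothing later overlaps Tutorial Address either.
Tutorial Discussion starts after Lightning Session ends, so nothing later overlaps Lightning Session either.
Workshop Chat starts after Tutorial Discussion ends, so nothing later overlaps Tutorial Discussion either.
Fireside Address starts after Workshop Chat ends, so nothing later overlaps Workshop Chat either.
Fireside Slot starts after Fireside Address ends, so nothing later overlaps Fireside Address either.
Sponsor Session starts after Fireside Slot ends, so nothing later overlaps Fireside Slot either.
Lightning Talk starts exactly when Sponsor Session ends (back-to-back, no overlap).
Every pair is clear; the schedule has no overlaps.

No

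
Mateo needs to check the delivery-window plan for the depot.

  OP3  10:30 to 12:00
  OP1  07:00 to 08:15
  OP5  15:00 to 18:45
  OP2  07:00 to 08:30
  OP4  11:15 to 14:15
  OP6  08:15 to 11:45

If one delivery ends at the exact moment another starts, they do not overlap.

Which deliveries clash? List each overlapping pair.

OP1 & OP2, OP2 & OP6, OP3 & OP4, OP3 & OP6, OP4 & OP6

Sorted by start: OP1, OP2, OP6, OP3, OP4, OP5.
OP2 starts before OP1 ends → OP1 and OP2 overlap.
OP6 starts exactly when OP1 ends (back-to-back, no overlap), so nothing later overlaps OP1 either.
OP6 starts before OP2 ends → OP2 and OP6 overlap.
OP3 starts after OP2 ends, so nothing later overlaps OP2 either.
OP3 starts before OP6 ends → OP6 and OP3 overlap.
OP4 starts before OP6 ends → OP6 and OP4 overlap.
OP5 starts after OP6 ends.
OP4 starts before OP3 ends → OP3 and OP4 overlap.
OP5 starts after OP3 ends.
OP5 starts after OP4 ends.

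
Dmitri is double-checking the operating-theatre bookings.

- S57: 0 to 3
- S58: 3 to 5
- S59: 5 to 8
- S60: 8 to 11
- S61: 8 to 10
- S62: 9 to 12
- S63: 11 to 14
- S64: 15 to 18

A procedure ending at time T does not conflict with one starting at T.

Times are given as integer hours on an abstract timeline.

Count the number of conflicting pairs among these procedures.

4

Sorted by start: S57, S58, S59, S60, S61, S62, S63, S64.
S58 starts exactly when S57 ends (back-to-back, no overlap), so S57 has no further overlaps.
S59 starts exactly when S58 ends (back-to-back, no overlap), so S58 has no further overlaps.
S60 starts exactly when S59 ends (back-to-back, no overlap), so S59 has no further overlaps.
S61 starts before S60 ends → S60 and S61 overlap.
S62 starts before S60 ends → S60 and S62 overlap.
S63 starts exactly when S60 ends (back-to-back, no overlap), so S60 has no further overlaps.
S62 starts before S61 ends → S61 and S62 overlap.
S63 starts after S61 ends, so S61 has no further overlaps.
S63 starts before S62 ends → S62 and S63 overlap.
S64 starts after S62 ends.
S64 starts after S63 ends.
Overlapping pairs: S60 & S61, S60 & S62, S61 & S62, S62 & S63 — 4 in total.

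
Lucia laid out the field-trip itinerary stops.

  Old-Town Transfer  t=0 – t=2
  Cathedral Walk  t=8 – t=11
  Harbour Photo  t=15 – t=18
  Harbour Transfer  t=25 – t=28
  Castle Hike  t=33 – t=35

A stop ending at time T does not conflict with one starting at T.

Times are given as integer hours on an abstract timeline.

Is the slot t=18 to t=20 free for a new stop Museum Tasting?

Old-Town Transfer: ends t=2 at or before Museum Tasting starts t=18 → clear.
Cathedral Walk: ends t=11 at or before Museum Tasting starts t=18 → clear.
Harbour Photo: ends t=18 at or before Museum Tasting starts t=18 → clear.
Harbour Transfer: starts t=25 at or after Museum Tasting ends t=20 → clear.
Castle Hike: starts t=33 at or after Museum Tasting ends t=20 → clear.

Yes — the slot is free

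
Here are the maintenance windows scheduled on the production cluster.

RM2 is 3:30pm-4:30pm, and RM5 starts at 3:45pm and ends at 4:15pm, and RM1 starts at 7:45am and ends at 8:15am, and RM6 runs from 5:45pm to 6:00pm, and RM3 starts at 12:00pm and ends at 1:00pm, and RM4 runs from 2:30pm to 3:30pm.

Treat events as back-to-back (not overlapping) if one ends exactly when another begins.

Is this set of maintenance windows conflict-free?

Two intervals overlap when each starts before the other ends.
Sorted by start: RM1, RM3, RM4, RM2, RM5, RM6.
RM3 starts after RM1 ends, so RM1 has no further overlaps.
RM4 starts after RM3 ends, so RM3 has no further overlaps.
RM2 starts exactly when RM4 ends (back-to-back, no overlap), so RM4 has no further overlaps.
RM5 starts before RM2 ends → RM2 and RM5 overlap.
That's a conflict, so the schedule is not conflict-free.

No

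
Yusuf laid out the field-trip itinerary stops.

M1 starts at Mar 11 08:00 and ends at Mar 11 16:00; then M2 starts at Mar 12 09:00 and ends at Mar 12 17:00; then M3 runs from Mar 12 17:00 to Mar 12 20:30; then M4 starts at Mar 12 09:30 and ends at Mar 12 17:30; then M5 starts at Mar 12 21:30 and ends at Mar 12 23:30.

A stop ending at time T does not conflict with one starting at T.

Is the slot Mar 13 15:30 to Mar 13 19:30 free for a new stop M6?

M1: ends Mar 11 16:00 at or before M6 starts Mar 13 15:30 → clear.
M2: ends Mar 12 17:00 at or before M6 starts Mar 13 15:30 → clear.
M4: ends Mar 12 17:30 at or before M6 starts Mar 13 15:30 → clear.
M3: ends Mar 12 20:30 at or before M6 starts Mar 13 15:30 → clear.
M5: ends Mar 12 23:30 at or before M6 starts Mar 13 15:30 → clear.

Yes — the slot is free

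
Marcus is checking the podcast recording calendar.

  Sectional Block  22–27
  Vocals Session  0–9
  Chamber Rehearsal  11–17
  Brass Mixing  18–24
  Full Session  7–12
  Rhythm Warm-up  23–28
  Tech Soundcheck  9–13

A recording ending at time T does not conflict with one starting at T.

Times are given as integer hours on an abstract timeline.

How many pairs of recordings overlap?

7

Check each pair: they overlap iff neither finishes before the other starts.
Sorted by start: Vocals Session, Full Session, Tech Soundcheck, Chamber Rehearsal, Brass Mixing, Sectional Block, Rhythm Warm-up.
Full Session starts before Vocals Session ends → Vocals Session and Full Session overlap.
Tech Soundcheck starts exactly when Vocals Session ends (back-to-back, no overlap); Vocals Session is clear from here.
Tech Soundcheck starts before Full Session ends → Full Session and Tech Soundcheck overlap.
Chamber Rehearsal starts before Full Session ends → Full Session and Chamber Rehearsal overlap.
Brass Mixing starts after Full Session ends; Full Session is clear from here.
Chamber Rehearsal starts before Tech Soundcheck ends → Tech Soundcheck and Chamber Rehearsal overlap.
Brass Mixing starts after Tech Soundcheck ends; Tech Soundcheck is clear from here.
Brass Mixing starts after Chamber Rehearsal ends; Chamber Rehearsal is clear from here.
Sectional Block starts before Brass Mixing ends → Brass Mixing and Sectional Block overlap.
Rhythm Warm-up starts before Brass Mixing ends → Brass Mixing and Rhythm Warm-up overlap.
Rhythm Warm-up starts before Sectional Block ends → Sectional Block and Rhythm Warm-up overlap.
Overlapping pairs: Brass Mixing & Rhythm Warm-up, Brass Mixing & Sectional Block, Chamber Rehearsal & Full Session, Chamber Rehearsal & Tech Soundcheck, Full Session & Tech Soundcheck, Full Session & Vocals Session, Rhythm Warm-up & Sectional Block — 7 in total.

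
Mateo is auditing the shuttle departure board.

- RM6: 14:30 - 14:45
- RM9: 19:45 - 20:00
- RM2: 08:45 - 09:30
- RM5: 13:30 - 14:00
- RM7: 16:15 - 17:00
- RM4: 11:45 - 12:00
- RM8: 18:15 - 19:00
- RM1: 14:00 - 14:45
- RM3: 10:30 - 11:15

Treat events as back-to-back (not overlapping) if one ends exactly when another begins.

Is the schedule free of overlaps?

Sorted by start: RM2, RM3, RM4, RM5, RM1, RM6, RM7, RM8, RM9.
RM3 starts after RM2 ends — done with RM2.
RM4 starts after RM3 ends — done with RM3.
RM5 starts after RM4 ends — done with RM4.
RM1 starts exactly when RM5 ends (back-to-back, no overlap) — done with RM5.
RM6 starts before RM1 ends → RM1 and RM6 overlap.
That's a conflict, so the schedule is not conflict-free.

No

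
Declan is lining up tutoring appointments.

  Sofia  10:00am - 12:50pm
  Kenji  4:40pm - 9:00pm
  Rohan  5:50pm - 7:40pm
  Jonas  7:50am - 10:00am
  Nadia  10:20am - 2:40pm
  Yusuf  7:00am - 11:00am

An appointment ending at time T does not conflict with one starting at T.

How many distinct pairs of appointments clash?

5

Check each pair: they overlap iff neither finishes before the other starts.
Sorted by start: Yusuf, Jonas, Sofia, Nadia, Kenji, Rohan.
Jonas starts before Yusuf ends → Yusuf and Jonas overlap.
Sofia starts before Yusuf ends → Yusuf and Sofia overlap.
Nadia starts before Yusuf ends → Yusuf and Nadia overlap.
Kenji starts after Yusuf ends; Yusuf is clear from here.
Sofia starts exactly when Jonas ends (back-to-back, no overlap); Jonas is clear from here.
Nadia starts before Sofia ends → Sofia and Nadia overlap.
Kenji starts after Sofia ends; Sofia is clear from here.
Kenji starts after Nadia ends; Nadia is clear from here.
Rohan starts before Kenji ends → Kenji and Rohan overlap.
Overlapping pairs: Jonas & Yusuf, Kenji & Rohan, Nadia & Sofia, Nadia & Yusuf, Sofia & Yusuf — 5 in total.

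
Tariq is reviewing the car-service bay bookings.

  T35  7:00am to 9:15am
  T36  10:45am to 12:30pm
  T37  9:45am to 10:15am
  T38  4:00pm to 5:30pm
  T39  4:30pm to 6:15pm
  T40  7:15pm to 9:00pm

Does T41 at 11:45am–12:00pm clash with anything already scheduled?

Yes — it overlaps T36

T35: ends 9:15am at or before T41 starts 11:45am → clear.
T37: ends 10:15am at or before T41 starts 11:45am → clear.
T36: starts 10:45am before T41 ends 12:00pm, and ends 12:30pm after T41 starts 11:45am → overlap.
T38: starts 4:00pm at or after T41 ends 12:00pm → clear.
T39: starts 4:30pm at or after T41 ends 12:00pm → clear.
T40: starts 7:15pm at or after T41 ends 12:00pm → clear.
T41 overlaps T36.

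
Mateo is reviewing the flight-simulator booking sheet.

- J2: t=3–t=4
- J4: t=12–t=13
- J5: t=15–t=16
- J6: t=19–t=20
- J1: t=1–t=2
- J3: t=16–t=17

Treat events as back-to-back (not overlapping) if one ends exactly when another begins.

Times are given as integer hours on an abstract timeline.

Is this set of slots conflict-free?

Yes

Sorted by start: J1, J2, J4, J5, J3, J6.
J2 starts after J1 ends; J1 is clear from here.
J4 starts after J2 ends; J2 is clear from here.
J5 starts after J4 ends; J4 is clear from here.
J3 starts exactly when J5 ends (back-to-back, no overlap); J5 is clear from here.
J6 starts after J3 ends.
Every pair is clear; the schedule has no overlaps.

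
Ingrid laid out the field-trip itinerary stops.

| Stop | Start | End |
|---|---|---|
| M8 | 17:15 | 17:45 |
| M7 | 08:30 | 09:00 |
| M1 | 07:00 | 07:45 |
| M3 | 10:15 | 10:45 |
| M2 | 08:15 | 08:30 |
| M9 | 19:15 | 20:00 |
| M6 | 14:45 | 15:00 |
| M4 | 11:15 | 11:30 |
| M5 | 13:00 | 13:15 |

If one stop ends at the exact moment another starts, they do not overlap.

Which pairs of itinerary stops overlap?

no conflicts

Sorted by start: M1, M2, M7, M3, M4, M5, M6, M8, M9.
M2 starts after M1 ends, so nothing later overlaps M1 either.
M7 starts exactly when M2 ends (back-to-back, no overlap), so nothing later overlaps M2 either.
M3 starts after M7 ends, so nothing later overlaps M7 either.
M4 starts after M3 ends, so nothing later overlaps M3 either.
M5 starts after M4 ends, so nothing later overlaps M4 either.
M6 starts after M5 ends, so nothing later overlaps M5 either.
M8 starts after M6 ends, so nothing later overlaps M6 either.
M9 starts after M8 ends.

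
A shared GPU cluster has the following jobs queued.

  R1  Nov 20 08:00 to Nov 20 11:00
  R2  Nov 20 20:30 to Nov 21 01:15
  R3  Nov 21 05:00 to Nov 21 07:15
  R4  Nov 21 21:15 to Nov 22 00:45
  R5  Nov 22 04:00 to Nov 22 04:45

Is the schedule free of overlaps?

Yes

Sorted by start: R1, R2, R3, R4, R5.
R2 starts after R1 ends, so nothing later overlaps R1 either.
R3 starts after R2 ends, so nothing later overlaps R2 either.
R4 starts after R3 ends, so nothing later overlaps R3 either.
R5 starts after R4 ends.
Every pair is clear; the schedule has no overlaps.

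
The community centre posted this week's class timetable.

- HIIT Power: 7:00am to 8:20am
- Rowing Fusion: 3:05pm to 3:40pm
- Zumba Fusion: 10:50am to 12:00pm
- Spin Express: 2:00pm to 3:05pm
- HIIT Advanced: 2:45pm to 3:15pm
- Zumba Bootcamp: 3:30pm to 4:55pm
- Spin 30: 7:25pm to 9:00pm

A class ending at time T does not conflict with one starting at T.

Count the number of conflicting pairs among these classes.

Sorted by start: HIIT Power, Zumba Fusion, Spin Express, HIIT Advanced, Rowing Fusion, Zumba Bootcamp, Spin 30.
Zumba Fusion starts after HIIT Power ends, so HIIT Power has no further overlaps.
Spin Express starts after Zumba Fusion ends, so Zumba Fusion has no further overlaps.
HIIT Advanced starts before Spin Express ends → Spin Express and HIIT Advanced overlap.
Rowing Fusion starts exactly when Spin Express ends (back-to-back, no overlap), so Spin Express has no further overlaps.
Rowing Fusion starts before HIIT Advanced ends → HIIT Advanced and Rowing Fusion overlap.
Zumba Bootcamp starts after HIIT Advanced ends, so HIIT Advanced has no further overlaps.
Zumba Bootcamp starts before Rowing Fusion ends → Rowing Fusion and Zumba Bootcamp overlap.
Spin 30 starts after Rowing Fusion ends.
Spin 30 starts after Zumba Bootcamp ends.
Overlapping pairs: HIIT Advanced & Rowing Fusion, HIIT Advanced & Spin Express, Rowing Fusion & Zumba Bootcamp — 3 in total.

3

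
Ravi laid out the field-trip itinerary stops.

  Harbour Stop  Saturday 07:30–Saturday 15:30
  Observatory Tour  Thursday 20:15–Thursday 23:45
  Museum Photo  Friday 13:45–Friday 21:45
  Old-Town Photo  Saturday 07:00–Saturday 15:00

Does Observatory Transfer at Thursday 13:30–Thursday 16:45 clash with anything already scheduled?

No — it doesn't clash with anything

Observatory Tour: starts Thursday 20:15 at or after Observatory Transfer ends Thursday 16:45 → clear.
Museum Photo: starts Friday 13:45 at or after Observatory Transfer ends Thursday 16:45 → clear.
Old-Town Photo: starts Saturday 07:00 at or after Observatory Transfer ends Thursday 16:45 → clear.
Harbour Stop: starts Saturday 07:30 at or after Observatory Transfer ends Thursday 16:45 → clear.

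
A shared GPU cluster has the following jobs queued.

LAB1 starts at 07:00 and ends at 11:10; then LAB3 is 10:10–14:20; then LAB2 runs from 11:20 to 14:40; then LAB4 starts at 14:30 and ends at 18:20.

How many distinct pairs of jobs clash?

Sorted by start: LAB1, LAB3, LAB2, LAB4.
LAB3 starts before LAB1 ends → LAB1 and LAB3 overlap.
LAB2 starts after LAB1 ends, so nothing later overlaps LAB1 either.
LAB2 starts before LAB3 ends → LAB3 and LAB2 overlap.
LAB4 starts after LAB3 ends.
LAB4 starts before LAB2 ends → LAB2 and LAB4 overlap.
Overlapping pairs: LAB1 & LAB3, LAB2 & LAB3, LAB2 & LAB4 — 3 in total.

3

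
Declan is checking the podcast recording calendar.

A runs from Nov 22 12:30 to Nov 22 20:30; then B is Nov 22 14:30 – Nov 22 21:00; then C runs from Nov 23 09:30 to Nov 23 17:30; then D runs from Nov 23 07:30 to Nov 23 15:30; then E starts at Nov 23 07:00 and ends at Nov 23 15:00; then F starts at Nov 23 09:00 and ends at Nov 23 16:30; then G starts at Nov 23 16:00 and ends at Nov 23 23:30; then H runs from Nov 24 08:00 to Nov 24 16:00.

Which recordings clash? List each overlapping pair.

A & B, C & D, C & E, C & F, C & G, D & E, D & F, E & F, F & G

Sorted by start: A, B, E, D, F, C, G, H.
B starts before A ends → A and B overlap.
E starts after A ends, so nothing later overlaps A either.
E starts after B ends, so nothing later overlaps B either.
D starts before E ends → E and D overlap.
F starts before E ends → E and F overlap.
C starts before E ends → E and C overlap.
G starts after E ends, so nothing later overlaps E either.
F starts before D ends → D and F overlap.
C starts before D ends → D and C overlap.
G starts after D ends, so nothing later overlaps D either.
C starts before F ends → F and C overlap.
G starts before F ends → F and G overlap.
H starts after F ends.
G starts before C ends → C and G overlap.
H starts after C ends.
H starts after G ends.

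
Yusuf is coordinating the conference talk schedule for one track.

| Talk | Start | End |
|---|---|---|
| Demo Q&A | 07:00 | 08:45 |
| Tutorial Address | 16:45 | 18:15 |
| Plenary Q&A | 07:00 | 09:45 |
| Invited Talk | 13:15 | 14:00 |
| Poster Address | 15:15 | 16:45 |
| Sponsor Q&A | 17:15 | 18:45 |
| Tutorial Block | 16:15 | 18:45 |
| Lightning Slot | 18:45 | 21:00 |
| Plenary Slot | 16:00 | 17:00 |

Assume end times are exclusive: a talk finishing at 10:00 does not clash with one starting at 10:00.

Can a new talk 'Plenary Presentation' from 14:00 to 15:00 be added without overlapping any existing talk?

Yes — the slot is free

Plenary Q&A: ends 09:45 at or before Plenary Presentation starts 14:00 → clear.
Demo Q&A: ends 08:45 at or before Plenary Presentation starts 14:00 → clear.
Invited Talk: ends 14:00 at or before Plenary Presentation starts 14:00 → clear.
Poster Address: starts 15:15 at or after Plenary Presentation ends 15:00 → clear.
Plenary Slot: starts 16:00 at or after Plenary Presentation ends 15:00 → clear.
Tutorial Block: starts 16:15 at or after Plenary Presentation ends 15:00 → clear.
Tutorial Address: starts 16:45 at or after Plenary Presentation ends 15:00 → clear.
Sponsor Q&A: starts 17:15 at or after Plenary Presentation ends 15:00 → clear.
Lightning Slot: starts 18:45 at or after Plenary Presentation ends 15:00 → clear.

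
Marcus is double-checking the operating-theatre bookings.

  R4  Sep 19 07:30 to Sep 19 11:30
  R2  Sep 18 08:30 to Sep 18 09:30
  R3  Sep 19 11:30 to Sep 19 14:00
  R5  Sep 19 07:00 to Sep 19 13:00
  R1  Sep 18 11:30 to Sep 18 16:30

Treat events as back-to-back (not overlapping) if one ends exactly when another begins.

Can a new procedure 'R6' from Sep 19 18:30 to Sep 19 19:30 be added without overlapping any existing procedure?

Yes — the slot is free

R2: ends Sep 18 09:30 at or before R6 starts Sep 19 18:30 → clear.
R1: ends Sep 18 16:30 at or before R6 starts Sep 19 18:30 → clear.
R5: ends Sep 19 13:00 at or before R6 starts Sep 19 18:30 → clear.
R4: ends Sep 19 11:30 at or before R6 starts Sep 19 18:30 → clear.
R3: ends Sep 19 14:00 at or before R6 starts Sep 19 18:30 → clear.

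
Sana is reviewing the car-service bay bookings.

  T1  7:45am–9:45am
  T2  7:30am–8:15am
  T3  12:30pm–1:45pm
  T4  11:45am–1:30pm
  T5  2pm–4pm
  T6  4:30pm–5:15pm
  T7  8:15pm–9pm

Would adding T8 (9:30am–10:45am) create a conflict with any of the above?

T2: ends 8:15am at or before T8 starts 9:30am → clear.
T1: starts 7:45am before T8 ends 10:45am, and ends 9:45am after T8 starts 9:30am → overlap.
T4: starts 11:45am at or after T8 ends 10:45am → clear.
T3: starts 12:30pm at or after T8 ends 10:45am → clear.
T5: starts 2pm at or after T8 ends 10:45am → clear.
T6: starts 4:30pm at or after T8 ends 10:45am → clear.
T7: starts 8:15pm at or after T8 ends 10:45am → clear.
T8 overlaps T1.

Yes — it overlaps T1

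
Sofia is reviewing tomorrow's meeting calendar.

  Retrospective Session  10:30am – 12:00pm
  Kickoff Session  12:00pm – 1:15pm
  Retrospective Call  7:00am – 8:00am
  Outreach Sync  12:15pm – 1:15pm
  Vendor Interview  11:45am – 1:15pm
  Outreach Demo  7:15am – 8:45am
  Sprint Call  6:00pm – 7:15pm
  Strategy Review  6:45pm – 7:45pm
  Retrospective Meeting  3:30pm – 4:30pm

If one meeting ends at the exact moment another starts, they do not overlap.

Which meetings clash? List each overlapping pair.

Sorted by start: Retrospective Call, Outreach Demo, Retrospective Session, Vendor Interview, Kickoff Session, Outreach Sync, Retrospective Meeting, Sprint Call, Strategy Review.
Outreach Demo starts before Retrospective Call ends → Retrospective Call and Outreach Demo overlap.
Retrospective Session starts after Retrospective Call ends, so Retrospective Call has no further overlaps.
Retrospective Session starts after Outreach Demo ends, so Outreach Demo has no further overlaps.
Vendor Interview starts before Retrospective Session ends → Retrospective Session and Vendor Interview overlap.
Kickoff Session starts exactly when Retrospective Session ends (back-to-back, no overlap), so Retrospective Session has no further overlaps.
Kickoff Session starts before Vendor Interview ends → Vendor Interview and Kickoff Session overlap.
Outreach Sync starts before Vendor Interview ends → Vendor Interview and Outreach Sync overlap.
Retrospective Meeting starts after Vendor Interview ends, so Vendor Interview has no further overlaps.
Outreach Sync starts before Kickoff Session ends → Kickoff Session and Outreach Sync overlap.
Retrospective Meeting starts after Kickoff Session ends, so Kickoff Session has no further overlaps.
Retrospective Meeting starts after Outreach Sync ends, so Outreach Sync has no further overlaps.
Sprint Call starts after Retrospective Meeting ends, so Retrospective Meeting has no further overlaps.
Strategy Review starts before Sprint Call ends → Sprint Call and Strategy Review overlap.

Kickoff Session & Outreach Sync, Kickoff Session & Vendor Interview, Outreach Demo & Retrospective Call, Outreach Sync & Vendor Interview, Retrospective Session & Vendor Interview, Sprint Call & Strategy Review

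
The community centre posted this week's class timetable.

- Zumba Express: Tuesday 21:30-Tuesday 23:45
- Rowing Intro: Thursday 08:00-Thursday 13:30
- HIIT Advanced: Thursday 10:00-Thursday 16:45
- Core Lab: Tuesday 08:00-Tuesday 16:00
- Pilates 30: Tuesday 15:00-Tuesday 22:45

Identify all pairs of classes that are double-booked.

Core Lab & Pilates 30, HIIT Advanced & Rowing Intro, Pilates 30 & Zumba Express

Check each pair: they overlap iff neither finishes before the other starts.
Sorted by start: Core Lab, Pilates 30, Zumba Express, Rowing Intro, HIIT Advanced.
Pilates 30 starts before Core Lab ends → Core Lab and Pilates 30 overlap.
Zumba Express starts after Core Lab ends, so nothing later overlaps Core Lab either.
Zumba Express starts before Pilates 30 ends → Pilates 30 and Zumba Express overlap.
Rowing Intro starts after Pilates 30 ends, so nothing later overlaps Pilates 30 either.
Rowing Intro starts after Zumba Express ends, so nothing later overlaps Zumba Express either.
HIIT Advanced starts before Rowing Intro ends → Rowing Intro and HIIT Advanced overlap.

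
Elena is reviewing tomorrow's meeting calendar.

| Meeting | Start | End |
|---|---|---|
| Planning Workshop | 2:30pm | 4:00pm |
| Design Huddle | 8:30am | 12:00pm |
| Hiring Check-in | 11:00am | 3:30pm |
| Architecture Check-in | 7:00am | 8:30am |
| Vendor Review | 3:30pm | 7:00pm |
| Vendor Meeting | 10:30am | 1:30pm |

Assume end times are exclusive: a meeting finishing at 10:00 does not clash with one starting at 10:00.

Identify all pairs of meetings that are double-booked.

Check each pair: they overlap iff neither finishes before the other starts.
Sorted by start: Architecture Check-in, Design Huddle, Vendor Meeting, Hiring Check-in, Planning Workshop, Vendor Review.
Design Huddle starts exactly when Architecture Check-in ends (back-to-back, no overlap); Architecture Check-in is clear from here.
Vendor Meeting starts before Design Huddle ends → Design Huddle and Vendor Meeting overlap.
Hiring Check-in starts before Design Huddle ends → Design Huddle and Hiring Check-in overlap.
Planning Workshop starts after Design Huddle ends; Design Huddle is clear from here.
Hiring Check-in starts before Vendor Meeting ends → Vendor Meeting and Hiring Check-in overlap.
Planning Workshop starts after Vendor Meeting ends; Vendor Meeting is clear from here.
Planning Workshop starts before Hiring Check-in ends → Hiring Check-in and Planning Workshop overlap.
Vendor Review starts exactly when Hiring Check-in ends (back-to-back, no overlap).
Vendor Review starts before Planning Workshop ends → Planning Workshop and Vendor Review overlap.

Design Huddle & Hiring Check-in, Design Huddle & Vendor Meeting, Hiring Check-in & Planning Workshop, Hiring Check-in & Vendor Meeting, Planning Workshop & Vendor Review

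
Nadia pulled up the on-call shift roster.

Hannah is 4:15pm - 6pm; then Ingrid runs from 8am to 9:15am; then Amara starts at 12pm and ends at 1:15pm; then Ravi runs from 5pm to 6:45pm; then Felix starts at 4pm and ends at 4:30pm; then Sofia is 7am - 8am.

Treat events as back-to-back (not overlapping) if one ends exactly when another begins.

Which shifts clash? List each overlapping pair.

Sorted by start: Sofia, Ingrid, Amara, Felix, Hannah, Ravi.
Ingrid starts exactly when Sofia ends (back-to-back, no overlap) — done with Sofia.
Amara starts after Ingrid ends — done with Ingrid.
Felix starts after Amara ends — done with Amara.
Hannah starts before Felix ends → Felix and Hannah overlap.
Ravi starts after Felix ends.
Ravi starts before Hannah ends → Hannah and Ravi overlap.

Felix & Hannah, Hannah & Ravi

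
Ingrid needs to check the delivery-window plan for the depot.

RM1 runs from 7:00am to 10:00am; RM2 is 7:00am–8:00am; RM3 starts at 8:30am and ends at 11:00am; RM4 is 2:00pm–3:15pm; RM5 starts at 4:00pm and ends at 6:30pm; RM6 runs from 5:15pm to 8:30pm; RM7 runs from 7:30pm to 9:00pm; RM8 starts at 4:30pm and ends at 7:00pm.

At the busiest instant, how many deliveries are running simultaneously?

Sweep the timeline, counting +1 at each start and −1 at each end (ends before starts at a tie):
7:00am start RM1 → 1
7:00am start RM2 → 2
8:00am end RM2 → 1
8:30am start RM3 → 2
10:00am end RM1 → 1
11:00am end RM3 → 0
2:00pm start RM4 → 1
3:15pm end RM4 → 0
4:00pm start RM5 → 1
4:30pm start RM8 → 2
5:15pm start RM6 → 3
6:30pm end RM5 → 2
7:00pm end RM8 → 1
7:30pm start RM7 → 2
8:30pm end RM6 → 1
9:00pm end RM7 → 0
Peak is 3, at 5:15pm (RM5, RM6, RM8).

3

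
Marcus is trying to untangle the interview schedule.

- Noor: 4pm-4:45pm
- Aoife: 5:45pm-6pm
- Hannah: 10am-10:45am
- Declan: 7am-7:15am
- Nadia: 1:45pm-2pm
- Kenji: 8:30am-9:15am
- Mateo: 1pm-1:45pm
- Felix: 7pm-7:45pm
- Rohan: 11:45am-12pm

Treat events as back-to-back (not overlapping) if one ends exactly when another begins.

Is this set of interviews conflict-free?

Sorted by start: Declan, Kenji, Hannah, Rohan, Mateo, Nadia, Noor, Aoife, Felix.
Kenji starts after Declan ends, so nothing later overlaps Declan either.
Hannah starts after Kenji ends, so nothing later overlaps Kenji either.
Rohan starts after Hannah ends, so nothing later overlaps Hannah either.
Mateo starts after Rohan ends, so nothing later overlaps Rohan either.
Nadia starts exactly when Mateo ends (back-to-back, no overlap), so nothing later overlaps Mateo either.
Noor starts after Nadia ends, so nothing later overlaps Nadia either.
Aoife starts after Noor ends, so nothing later overlaps Noor either.
Felix starts after Aoife ends.
Every pair is clear; the schedule has no overlaps.

Yes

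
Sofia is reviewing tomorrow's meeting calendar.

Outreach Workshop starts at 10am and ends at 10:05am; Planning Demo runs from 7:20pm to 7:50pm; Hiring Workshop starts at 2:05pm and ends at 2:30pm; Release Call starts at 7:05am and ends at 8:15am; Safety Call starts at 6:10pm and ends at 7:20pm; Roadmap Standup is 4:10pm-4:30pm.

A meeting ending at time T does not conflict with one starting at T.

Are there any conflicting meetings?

Sorted by start: Release Call, Outreach Workshop, Hiring Workshop, Roadmap Standup, Safety Call, Planning Demo.
Outreach Workshop starts after Release Call ends, so nothing later overlaps Release Call either.
Hiring Workshop starts after Outreach Workshop ends, so nothing later overlaps Outreach Workshop either.
Roadmap Standup starts after Hiring Workshop ends, so nothing later overlaps Hiring Workshop either.
Safety Call starts after Roadmap Standup ends, so nothing later overlaps Roadmap Standup either.
Planning Demo starts exactly when Safety Call ends (back-to-back, no overlap).
Every pair is clear; the schedule has no overlaps.

No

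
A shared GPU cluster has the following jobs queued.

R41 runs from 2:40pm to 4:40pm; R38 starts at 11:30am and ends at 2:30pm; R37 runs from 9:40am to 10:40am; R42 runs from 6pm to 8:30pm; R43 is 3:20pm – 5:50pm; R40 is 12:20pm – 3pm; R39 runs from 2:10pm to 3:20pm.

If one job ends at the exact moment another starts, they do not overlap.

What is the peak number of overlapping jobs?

Walk through starts and ends in time order (an end at T is processed before a start at T):
9:40am start R37 → 1
10:40am end R37 → 0
11:30am start R38 → 1
12:20pm start R40 → 2
2:10pm start R39 → 3
2:30pm end R38 → 2
2:40pm start R41 → 3
3pm end R40 → 2
3:20pm end R39 → 1
3:20pm start R43 → 2
4:40pm end R41 → 1
5:50pm end R43 → 0
6pm start R42 → 1
8:30pm end R42 → 0
Peak is 3, at 2:10pm (R38, R39, R40).

3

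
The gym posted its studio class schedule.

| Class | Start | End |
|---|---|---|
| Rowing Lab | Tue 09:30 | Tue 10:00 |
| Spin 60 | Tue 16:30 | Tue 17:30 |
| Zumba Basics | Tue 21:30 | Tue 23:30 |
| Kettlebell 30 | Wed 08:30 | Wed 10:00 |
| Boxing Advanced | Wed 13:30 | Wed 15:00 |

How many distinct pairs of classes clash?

0

Two intervals overlap when each starts before the other ends.
Sorted by start: Rowing Lab, Spin 60, Zumba Basics, Kettlebell 30, Boxing Advanced.
Spin 60 starts after Rowing Lab ends, so Rowing Lab has no further overlaps.
Zumba Basics starts after Spin 60 ends, so Spin 60 has no further overlaps.
Kettlebell 30 starts after Zumba Basics ends, so Zumba Basics has no further overlaps.
Boxing Advanced starts after Kettlebell 30 ends.
No pair overlaps.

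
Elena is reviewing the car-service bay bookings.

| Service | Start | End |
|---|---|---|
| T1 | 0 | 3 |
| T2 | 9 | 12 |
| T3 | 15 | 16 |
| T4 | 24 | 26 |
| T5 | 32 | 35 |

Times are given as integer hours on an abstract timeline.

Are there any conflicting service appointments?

Two intervals overlap when each starts before the other ends.
Sorted by start: T1, T2, T3, T4, T5.
T2 starts after T1 ends; T1 is clear from here.
T3 starts after T2 ends; T2 is clear from here.
T4 starts after T3 ends; T3 is clear from here.
T5 starts after T4 ends.
Every pair is clear; the schedule has no overlaps.

No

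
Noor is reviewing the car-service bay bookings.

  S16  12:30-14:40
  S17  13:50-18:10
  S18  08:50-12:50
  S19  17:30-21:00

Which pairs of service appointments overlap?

S16 & S17, S16 & S18, S17 & S19

Sorted by start: S18, S16, S17, S19.
S16 starts before S18 ends → S18 and S16 overlap.
S17 starts after S18 ends; S18 is clear from here.
S17 starts before S16 ends → S16 and S17 overlap.
S19 starts after S16 ends.
S19 starts before S17 ends → S17 and S19 overlap.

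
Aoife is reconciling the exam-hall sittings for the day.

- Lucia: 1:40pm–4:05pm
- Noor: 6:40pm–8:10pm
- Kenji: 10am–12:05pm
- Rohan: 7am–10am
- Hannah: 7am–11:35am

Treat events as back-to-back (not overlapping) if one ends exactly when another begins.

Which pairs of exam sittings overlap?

Sorted by start: Hannah, Rohan, Kenji, Lucia, Noor.
Rohan starts before Hannah ends → Hannah and Rohan overlap.
Kenji starts before Hannah ends → Hannah and Kenji overlap.
Lucia starts after Hannah ends; Hannah is clear from here.
Kenji starts exactly when Rohan ends (back-to-back, no overlap); Rohan is clear from here.
Lucia starts after Kenji ends; Kenji is clear from here.
Noor starts after Lucia ends.

Hannah & Kenji, Hannah & Rohan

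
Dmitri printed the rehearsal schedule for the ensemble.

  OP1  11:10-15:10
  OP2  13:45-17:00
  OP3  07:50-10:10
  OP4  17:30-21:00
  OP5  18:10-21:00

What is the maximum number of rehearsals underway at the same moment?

2

Walk through starts and ends in time order (an end at T is processed before a start at T):
07:50 start OP3 → 1
10:10 end OP3 → 0
11:10 start OP1 → 1
13:45 start OP2 → 2
15:10 end OP1 → 1
17:00 end OP2 → 0
17:30 start OP4 → 1
18:10 start OP5 → 2
21:00 end OP4 → 1
21:00 end OP5 → 0
Peak is 2, at 13:45 (OP1, OP2).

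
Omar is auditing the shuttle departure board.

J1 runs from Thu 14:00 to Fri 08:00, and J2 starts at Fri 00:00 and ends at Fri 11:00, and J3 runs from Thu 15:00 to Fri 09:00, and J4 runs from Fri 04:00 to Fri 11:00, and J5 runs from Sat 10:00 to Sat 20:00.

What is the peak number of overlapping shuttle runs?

Sort all start/end points and keep a running count:
Thu 14:00 start J1 → 1
Thu 15:00 start J3 → 2
Fri 00:00 start J2 → 3
Fri 04:00 start J4 → 4
Fri 08:00 end J1 → 3
Fri 09:00 end J3 → 2
Fri 11:00 end J2 → 1
Fri 11:00 end J4 → 0
Sat 10:00 start J5 → 1
Sat 20:00 end J5 → 0
Peak is 4, at Fri 04:00 (J1, J2, J3, J4).

4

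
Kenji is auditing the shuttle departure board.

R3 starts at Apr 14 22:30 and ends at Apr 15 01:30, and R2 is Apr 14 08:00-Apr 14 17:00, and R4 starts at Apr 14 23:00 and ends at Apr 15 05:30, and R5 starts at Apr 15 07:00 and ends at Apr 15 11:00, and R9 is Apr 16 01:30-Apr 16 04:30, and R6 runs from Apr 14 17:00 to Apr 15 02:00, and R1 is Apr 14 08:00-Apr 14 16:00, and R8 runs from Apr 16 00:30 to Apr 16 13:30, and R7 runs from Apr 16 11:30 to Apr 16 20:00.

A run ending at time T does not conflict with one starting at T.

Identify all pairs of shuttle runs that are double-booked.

Check each pair: they overlap iff neither finishes before the other starts.
Sorted by start: R1, R2, R6, R3, R4, R5, R8, R9, R7.
R2 starts before R1 ends → R1 and R2 overlap.
R6 starts after R1 ends; R1 is clear from here.
R6 starts exactly when R2 ends (back-to-back, no overlap); R2 is clear from here.
R3 starts before R6 ends → R6 and R3 overlap.
R4 starts before R6 ends → R6 and R4 overlap.
R5 starts after R6 ends; R6 is clear from here.
R4 starts before R3 ends → R3 and R4 overlap.
R5 starts after R3 ends; R3 is clear from here.
R5 starts after R4 ends; R4 is clear from here.
R8 starts after R5 ends; R5 is clear from here.
R9 starts before R8 ends → R8 and R9 overlap.
R7 starts before R8 ends → R8 and R7 overlap.
R7 starts after R9 ends.

R1 & R2, R3 & R4, R3 & R6, R4 & R6, R7 & R8, R8 & R9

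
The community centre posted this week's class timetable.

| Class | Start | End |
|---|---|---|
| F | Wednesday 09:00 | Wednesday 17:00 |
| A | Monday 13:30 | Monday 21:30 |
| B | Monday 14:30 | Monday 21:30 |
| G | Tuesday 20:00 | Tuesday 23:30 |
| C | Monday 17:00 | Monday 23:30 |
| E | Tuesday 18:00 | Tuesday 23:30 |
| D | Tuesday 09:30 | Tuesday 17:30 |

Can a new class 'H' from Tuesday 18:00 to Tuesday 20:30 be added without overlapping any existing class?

A: ends Monday 21:30 at or before H starts Tuesday 18:00 → clear.
B: ends Monday 21:30 at or before H starts Tuesday 18:00 → clear.
C: ends Monday 23:30 at or before H starts Tuesday 18:00 → clear.
D: ends Tuesday 17:30 at or before H starts Tuesday 18:00 → clear.
E: starts Tuesday 18:00 before H ends Tuesday 20:30, and ends Tuesday 23:30 after H starts Tuesday 18:00 → overlap.
G: starts Tuesday 20:00 before H ends Tuesday 20:30, and ends Tuesday 23:30 after H starts Tuesday 18:00 → overlap.
F: starts Wednesday 09:00 at or after H ends Tuesday 20:30 → clear.
H overlaps E, G.

No — it overlaps E, G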